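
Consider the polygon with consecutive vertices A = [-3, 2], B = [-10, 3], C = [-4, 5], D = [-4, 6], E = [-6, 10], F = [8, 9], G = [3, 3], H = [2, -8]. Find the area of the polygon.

111

Apply the surveyor's formula: 2A = Σ (x_i·y_{i+1} − x_{i+1}·y_i), indices taken mod 8.
A→B: (-3)(3) − (-10)(2) = 11
B→C: (-10)(5) − (-4)(3) = -38
C→D: (-4)(6) − (-4)(5) = -4
D→E: (-4)(10) − (-6)(6) = -4
E→F: (-6)(9) − (8)(10) = -134
F→G: (8)(3) − (3)(9) = -3
G→H: (3)(-8) − (2)(3) = -30
H→A: (2)(2) − (-3)(-8) = -20
Σ = -222
Area = |Σ|/2 = 111.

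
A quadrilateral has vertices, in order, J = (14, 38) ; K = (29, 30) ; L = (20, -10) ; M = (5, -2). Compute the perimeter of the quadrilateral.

|JK| = √((15)² + (-8)²) = √289 = 17
|KL| = √((-9)² + (-40)²) = √1681 = 41
|LM| = √((-15)² + (8)²) = √289 = 17
|MJ| = √((9)² + (40)²) = √1681 = 41
Perimeter = 17 + 41 + 17 + 41 = 116.

116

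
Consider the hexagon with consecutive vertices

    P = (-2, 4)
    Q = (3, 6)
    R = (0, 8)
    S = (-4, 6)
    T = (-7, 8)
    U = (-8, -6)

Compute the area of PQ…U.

Apply the surveyor's formula: 2A = Σ (x_i·y_{i+1} − x_{i+1}·y_i), indices taken mod 6.
Cross-terms: -24, 24, 32, 10, 106, -44  ⇒  Σ = 104
Area = |Σ|/2 = 52.

52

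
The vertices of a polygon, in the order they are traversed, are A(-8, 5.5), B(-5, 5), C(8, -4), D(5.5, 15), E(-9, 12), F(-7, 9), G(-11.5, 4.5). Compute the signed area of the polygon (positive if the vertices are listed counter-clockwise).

Apply the surveyor's formula: 2A = Σ (x_i·y_{i+1} − x_{i+1}·y_i), indices taken mod 7.
Σ = (-12.5) + (-20) + (142) + (201) + (3) + (72) + (-27.25) = 358.25
Signed area = Σ/2 = 179.125 (positive ⇒ counter-clockwise traversal).

179.125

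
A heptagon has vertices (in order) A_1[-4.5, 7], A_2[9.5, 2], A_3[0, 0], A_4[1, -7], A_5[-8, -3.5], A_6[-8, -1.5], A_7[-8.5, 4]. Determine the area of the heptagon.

Apply the shoelace formula: 2A = Σ (x_i·y_{i+1} − x_{i+1}·y_i), indices taken mod 7.
Σ = (-75.5) + (0) + (0) + (-59.5) + (-16) + (-44.75) + (-41.5) = -237.25
Area = |Σ|/2 = 118.625.

118.625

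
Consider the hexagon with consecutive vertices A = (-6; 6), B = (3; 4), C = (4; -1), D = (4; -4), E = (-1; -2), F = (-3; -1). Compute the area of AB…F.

Apply the shoelace formula: 2A = Σ (x_i·y_{i+1} − x_{i+1}·y_i), indices taken mod 6.
Σ = (-42) + (-19) + (-12) + (-12) + (-5) + (-24) = -114
Area = |Σ|/2 = 57.

57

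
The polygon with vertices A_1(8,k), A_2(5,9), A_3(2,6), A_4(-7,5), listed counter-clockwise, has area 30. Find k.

The doubled signed area Σ (x_i y_{i+1} − x_{i+1} y_i) is linear in k.
With k=0 it equals 96; the coefficient of k is -12 (from the two edges through A_1).
So -12·k + 96 = 2·30 = 60 ⇒ k = 3.

3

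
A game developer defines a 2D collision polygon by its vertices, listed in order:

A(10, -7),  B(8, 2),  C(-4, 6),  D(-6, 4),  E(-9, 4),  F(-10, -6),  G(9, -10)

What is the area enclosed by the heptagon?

224.5

Apply the shoelace (surveyor's) formula: 2A = Σ (x_i·y_{i+1} − x_{i+1}·y_i), indices taken mod 7.
Σ = (76) + (56) + (20) + (12) + (94) + (154) + (37) = 449
Area = |Σ|/2 = 224.5.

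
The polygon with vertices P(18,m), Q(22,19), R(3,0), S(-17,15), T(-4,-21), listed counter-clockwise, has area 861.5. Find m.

Write out the shoelace sum; only the two edges meeting at P involve m:
2·Area = [((-4)·m − 18·(-21)) + (18·19 − 22·m)] + 405
       = -26·m + 1125 = 1723
⇒ m = -23.

-23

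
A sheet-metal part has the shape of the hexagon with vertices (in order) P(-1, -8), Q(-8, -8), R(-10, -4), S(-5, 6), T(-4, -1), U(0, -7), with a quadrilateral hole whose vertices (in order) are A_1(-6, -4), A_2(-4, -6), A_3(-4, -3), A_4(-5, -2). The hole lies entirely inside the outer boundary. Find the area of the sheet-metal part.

Outer boundary:
Apply the shoelace formula: 2A = Σ (x_i·y_{i+1} − x_{i+1}·y_i), indices taken mod 6.
P→Q: (-1)(-8) − (-8)(-8) = -56
Q→R: (-8)(-4) − (-10)(-8) = -48
R→S: (-10)(6) − (-5)(-4) = -80
S→T: (-5)(-1) − (-4)(6) = 29
T→U: (-4)(-7) − (0)(-1) = 28
U→P: (0)(-8) − (-1)(-7) = -7
Σ = -134
Area = |Σ|/2 = 67.
Hole:
A_1→A_2: (-6)(-6) − (-4)(-4) = 20
A_2→A_3: (-4)(-3) − (-4)(-6) = -12
A_3→A_4: (-4)(-2) − (-5)(-3) = -7
A_4→A_1: (-5)(-4) − (-6)(-2) = 8
Σ = 9
Area = |Σ|/2 = 4.5.
Net area = 67 − 4.5 = 62.5.

62.5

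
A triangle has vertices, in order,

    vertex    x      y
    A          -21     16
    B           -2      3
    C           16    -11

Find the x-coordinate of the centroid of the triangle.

Apply the surveyor's formula. First the cross-terms c_i = x_i·y_{i+1} − x_{i+1}·y_i:
  -31, -26, 25  ⇒  2A = -32, A = -16.
Then Σ (x_i + x_{i+1})·c_i = 224, so x̄ = 224 / (6·(-16)) = -7/3.

-7/3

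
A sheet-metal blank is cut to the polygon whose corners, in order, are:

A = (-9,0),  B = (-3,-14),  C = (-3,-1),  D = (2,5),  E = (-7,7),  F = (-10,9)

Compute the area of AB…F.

A→B: (-9)(-14) − (-3)(0) = 126
B→C: (-3)(-1) − (-3)(-14) = -39
C→D: (-3)(5) − (2)(-1) = -13
D→E: (2)(7) − (-7)(5) = 49
E→F: (-7)(9) − (-10)(7) = 7
F→A: (-10)(0) − (-9)(9) = 81
Σ = 211
Area = |Σ|/2 = 105.5.

105.5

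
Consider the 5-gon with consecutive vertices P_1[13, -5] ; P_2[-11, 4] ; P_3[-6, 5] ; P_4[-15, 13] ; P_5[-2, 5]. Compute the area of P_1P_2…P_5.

70.5

Apply the shoelace (surveyor's) formula: 2A = Σ (x_i·y_{i+1} − x_{i+1}·y_i), indices taken mod 5.
Σ = (-3) + (-31) + (-3) + (-49) + (-55) = -141
Area = |Σ|/2 = 70.5.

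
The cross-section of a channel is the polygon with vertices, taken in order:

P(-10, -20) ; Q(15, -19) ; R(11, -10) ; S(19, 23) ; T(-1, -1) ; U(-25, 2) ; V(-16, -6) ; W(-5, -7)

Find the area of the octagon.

Apply Gauss's area formula: 2A = Σ (x_i·y_{i+1} − x_{i+1}·y_i), indices taken mod 8.
Σ = (490) + (59) + (443) + (4) + (-27) + (182) + (82) + (30) = 1263
Area = |Σ|/2 = 631.5.

631.5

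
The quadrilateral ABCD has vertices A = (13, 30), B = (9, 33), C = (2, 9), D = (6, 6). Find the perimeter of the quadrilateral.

60

|AB| = √((-4)² + (3)²) = √25 = 5
|BC| = √((-7)² + (-24)²) = √625 = 25
|CD| = √((4)² + (-3)²) = √25 = 5
|DA| = √((7)² + (24)²) = √625 = 25
Perimeter = 5 + 25 + 5 + 25 = 60.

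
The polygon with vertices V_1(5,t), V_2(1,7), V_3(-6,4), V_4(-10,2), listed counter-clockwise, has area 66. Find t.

-3

The doubled signed area Σ (x_i y_{i+1} − x_{i+1} y_i) is linear in t.
With t=0 it equals 99; the coefficient of t is -11 (from the two edges through V_1).
So -11·t + 99 = 2·66 = 132 ⇒ t = -3.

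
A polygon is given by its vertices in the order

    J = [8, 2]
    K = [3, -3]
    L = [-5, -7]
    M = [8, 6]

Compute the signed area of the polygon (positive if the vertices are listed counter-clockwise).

Σ = (-30) + (-36) + (26) + (-32) = -72
Signed area = Σ/2 = -36 (negative ⇒ clockwise traversal).

-36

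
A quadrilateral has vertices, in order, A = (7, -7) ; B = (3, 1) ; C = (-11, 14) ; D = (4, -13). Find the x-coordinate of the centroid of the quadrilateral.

-20/231

Apply the shoelace (surveyor's) formula. First the cross-terms c_i = x_i·y_{i+1} − x_{i+1}·y_i:
  28, 53, 87, 63  ⇒  2A = 231, A = 115.5.
Then Σ (x_i + x_{i+1})·c_i = -60, so x̄ = -60 / (6·115.5) = -20/231.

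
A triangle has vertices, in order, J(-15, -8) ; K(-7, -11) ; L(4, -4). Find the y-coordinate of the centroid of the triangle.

-23/3

Apply the shoelace formula. First the cross-terms c_i = x_i·y_{i+1} − x_{i+1}·y_i:
  109, 72, -92  ⇒  2A = 89, A = 44.5.
Then Σ (y_i + y_{i+1})·c_i = -2047, so ȳ = -2047 / (6·44.5) = -23/3.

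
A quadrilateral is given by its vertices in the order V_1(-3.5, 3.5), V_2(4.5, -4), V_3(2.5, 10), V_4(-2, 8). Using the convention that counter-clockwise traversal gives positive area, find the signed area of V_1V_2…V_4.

57.125

Apply the shoelace formula: 2A = Σ (x_i·y_{i+1} − x_{i+1}·y_i), indices taken mod 4.
Σ = (-1.75) + (55) + (40) + (21) = 114.25
Signed area = Σ/2 = 57.125 (positive ⇒ counter-clockwise traversal).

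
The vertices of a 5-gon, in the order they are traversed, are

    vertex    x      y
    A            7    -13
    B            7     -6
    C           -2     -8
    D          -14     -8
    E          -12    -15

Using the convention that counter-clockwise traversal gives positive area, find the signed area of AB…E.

Cross-terms: 49, -68, -96, 114, 261  ⇒  Σ = 260
Signed area = Σ/2 = 130 (positive ⇒ counter-clockwise traversal).

130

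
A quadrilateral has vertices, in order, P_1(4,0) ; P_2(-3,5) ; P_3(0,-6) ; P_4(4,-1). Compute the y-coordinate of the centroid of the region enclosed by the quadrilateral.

-5/11

Apply the shoelace formula. First the cross-terms c_i = x_i·y_{i+1} − x_{i+1}·y_i:
  20, 18, 24, 4  ⇒  2A = 66, A = 33.
Then Σ (y_i + y_{i+1})·c_i = -90, so ȳ = -90 / (6·33) = -5/11.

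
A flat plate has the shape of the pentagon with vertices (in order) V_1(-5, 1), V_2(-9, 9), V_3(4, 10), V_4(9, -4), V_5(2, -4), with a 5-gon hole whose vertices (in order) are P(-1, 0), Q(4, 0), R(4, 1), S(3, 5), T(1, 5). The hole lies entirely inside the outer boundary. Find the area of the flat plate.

Outer boundary:
Cross-terms: -36, -126, -106, -28, -18  ⇒  Σ = -314
Area = |Σ|/2 = 157.
Hole:
Apply the shoelace formula: 2A = Σ (x_i·y_{i+1} − x_{i+1}·y_i), indices taken mod 5.
P→Q: (-1)(0) − (4)(0) = 0
Q→R: (4)(1) − (4)(0) = 4
R→S: (4)(5) − (3)(1) = 17
S→T: (3)(5) − (1)(5) = 10
T→P: (1)(0) − (-1)(5) = 5
Σ = 36
Area = |Σ|/2 = 18.
Net area = 157 − 18 = 139.

139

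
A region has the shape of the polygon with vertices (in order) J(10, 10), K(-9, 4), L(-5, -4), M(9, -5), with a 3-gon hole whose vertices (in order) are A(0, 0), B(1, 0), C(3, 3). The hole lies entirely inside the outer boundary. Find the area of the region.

Outer boundary:
Apply the surveyor's formula: 2A = Σ (x_i·y_{i+1} − x_{i+1}·y_i), indices taken mod 4.
J→K: (10)(4) − (-9)(10) = 130
K→L: (-9)(-4) − (-5)(4) = 56
L→M: (-5)(-5) − (9)(-4) = 61
M→J: (9)(10) − (10)(-5) = 140
Σ = 387
Area = |Σ|/2 = 193.5.
Hole:
Σ = (0) + (3) + (0) = 3
Area = |Σ|/2 = 1.5.
Net area = 193.5 − 1.5 = 192.

192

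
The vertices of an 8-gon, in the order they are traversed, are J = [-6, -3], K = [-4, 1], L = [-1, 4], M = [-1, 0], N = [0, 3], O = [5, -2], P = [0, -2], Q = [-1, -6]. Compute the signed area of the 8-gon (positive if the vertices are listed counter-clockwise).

-46

Apply the shoelace (surveyor's) formula: 2A = Σ (x_i·y_{i+1} − x_{i+1}·y_i), indices taken mod 8.
J→K: (-6)(1) − (-4)(-3) = -18
K→L: (-4)(4) − (-1)(1) = -15
L→M: (-1)(0) − (-1)(4) = 4
M→N: (-1)(3) − (0)(0) = -3
N→O: (0)(-2) − (5)(3) = -15
O→P: (5)(-2) − (0)(-2) = -10
P→Q: (0)(-6) − (-1)(-2) = -2
Q→J: (-1)(-3) − (-6)(-6) = -33
Σ = -92
Signed area = Σ/2 = -46 (negative ⇒ clockwise traversal).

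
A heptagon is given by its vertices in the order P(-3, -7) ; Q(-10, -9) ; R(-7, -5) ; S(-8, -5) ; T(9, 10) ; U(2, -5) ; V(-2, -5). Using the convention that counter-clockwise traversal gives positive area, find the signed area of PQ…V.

Σ = (-43) + (-13) + (-5) + (-35) + (-65) + (-20) + (-1) = -182
Signed area = Σ/2 = -91 (negative ⇒ clockwise traversal).

-91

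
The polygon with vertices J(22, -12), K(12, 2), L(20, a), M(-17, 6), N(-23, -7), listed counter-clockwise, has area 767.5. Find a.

The doubled signed area Σ (x_i y_{i+1} − x_{i+1} y_i) is linear in a.
With a=0 it equals 955; the coefficient of a is 29 (from the two edges through L).
So 29·a + 955 = 2·767.5 = 1535 ⇒ a = 20.

20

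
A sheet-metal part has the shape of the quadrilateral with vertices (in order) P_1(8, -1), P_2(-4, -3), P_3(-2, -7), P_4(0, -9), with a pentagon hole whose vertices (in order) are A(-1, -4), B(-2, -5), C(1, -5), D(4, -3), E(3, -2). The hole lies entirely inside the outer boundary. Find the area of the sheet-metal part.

Outer boundary:
Apply the shoelace formula: 2A = Σ (x_i·y_{i+1} − x_{i+1}·y_i), indices taken mod 4.
Σ = (-28) + (22) + (18) + (72) = 84
Area = |Σ|/2 = 42.
Hole:
A→B: (-1)(-5) − (-2)(-4) = -3
B→C: (-2)(-5) − (1)(-5) = 15
C→D: (1)(-3) − (4)(-5) = 17
D→E: (4)(-2) − (3)(-3) = 1
E→A: (3)(-4) − (-1)(-2) = -14
Σ = 16
Area = |Σ|/2 = 8.
Net area = 42 − 8 = 34.

34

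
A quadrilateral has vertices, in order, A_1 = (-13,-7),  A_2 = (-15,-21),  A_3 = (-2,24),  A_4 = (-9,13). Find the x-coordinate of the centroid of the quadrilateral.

-422/47

Apply Gauss's area formula. First the cross-terms c_i = x_i·y_{i+1} − x_{i+1}·y_i:
  168, -402, 190, 232  ⇒  2A = 188, A = 94.
Then Σ (x_i + x_{i+1})·c_i = -5064, so x̄ = -5064 / (6·94) = -422/47.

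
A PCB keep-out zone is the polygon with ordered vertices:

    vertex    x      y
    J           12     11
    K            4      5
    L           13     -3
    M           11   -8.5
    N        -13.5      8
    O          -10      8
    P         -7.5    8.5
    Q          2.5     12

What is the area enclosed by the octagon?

Apply the shoelace formula: 2A = Σ (x_i·y_{i+1} − x_{i+1}·y_i), indices taken mod 8.
J→K: (12)(5) − (4)(11) = 16
K→L: (4)(-3) − (13)(5) = -77
L→M: (13)(-8.5) − (11)(-3) = -77.5
M→N: (11)(8) − (-13.5)(-8.5) = -26.75
N→O: (-13.5)(8) − (-10)(8) = -28
O→P: (-10)(8.5) − (-7.5)(8) = -25
P→Q: (-7.5)(12) − (2.5)(8.5) = -111.25
Q→J: (2.5)(11) − (12)(12) = -116.5
Σ = -446
Area = |Σ|/2 = 223.

223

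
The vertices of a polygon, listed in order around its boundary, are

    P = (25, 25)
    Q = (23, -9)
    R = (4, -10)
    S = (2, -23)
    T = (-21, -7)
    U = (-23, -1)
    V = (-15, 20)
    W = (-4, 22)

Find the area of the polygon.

1539

Apply the surveyor's formula: 2A = Σ (x_i·y_{i+1} − x_{i+1}·y_i), indices taken mod 8.
Cross-terms: -800, -194, -72, -497, -140, -475, -250, -650  ⇒  Σ = -3078
Area = |Σ|/2 = 1539.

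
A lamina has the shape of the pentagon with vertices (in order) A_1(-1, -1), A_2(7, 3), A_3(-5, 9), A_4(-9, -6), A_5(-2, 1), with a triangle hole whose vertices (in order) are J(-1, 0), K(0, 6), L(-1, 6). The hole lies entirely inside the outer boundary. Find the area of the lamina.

84.5

Outer boundary:
Σ = (4) + (78) + (111) + (-21) + (3) = 175
Area = |Σ|/2 = 87.5.
Hole:
Σ = (-6) + (6) + (6) = 6
Area = |Σ|/2 = 3.
Net area = 87.5 − 3 = 84.5.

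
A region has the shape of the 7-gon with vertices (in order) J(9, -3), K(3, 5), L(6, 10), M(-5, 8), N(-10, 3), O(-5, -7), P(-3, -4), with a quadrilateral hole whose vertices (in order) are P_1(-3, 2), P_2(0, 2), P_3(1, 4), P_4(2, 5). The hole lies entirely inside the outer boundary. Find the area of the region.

169

Outer boundary:
Apply the surveyor's formula: 2A = Σ (x_i·y_{i+1} − x_{i+1}·y_i), indices taken mod 7.
Σ = (54) + (0) + (98) + (65) + (85) + (-1) + (45) = 346
Area = |Σ|/2 = 173.
Hole:
P_1→P_2: (-3)(2) − (0)(2) = -6
P_2→P_3: (0)(4) − (1)(2) = -2
P_3→P_4: (1)(5) − (2)(4) = -3
P_4→P_1: (2)(2) − (-3)(5) = 19
Σ = 8
Area = |Σ|/2 = 4.
Net area = 173 − 4 = 169.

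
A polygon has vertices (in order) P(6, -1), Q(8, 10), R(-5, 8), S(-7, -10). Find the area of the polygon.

Apply the shoelace formula: 2A = Σ (x_i·y_{i+1} − x_{i+1}·y_i), indices taken mod 4.
Σ = (68) + (114) + (106) + (67) = 355
Area = |Σ|/2 = 177.5.

177.5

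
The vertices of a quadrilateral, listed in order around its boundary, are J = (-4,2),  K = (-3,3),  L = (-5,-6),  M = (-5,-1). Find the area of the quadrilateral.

6

Cross-terms: -6, 33, -25, -14  ⇒  Σ = -12
Area = |Σ|/2 = 6.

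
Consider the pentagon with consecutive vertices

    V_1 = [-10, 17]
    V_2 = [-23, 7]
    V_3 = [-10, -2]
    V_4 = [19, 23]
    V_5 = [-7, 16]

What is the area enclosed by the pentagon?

375.5

V_1→V_2: (-10)(7) − (-23)(17) = 321
V_2→V_3: (-23)(-2) − (-10)(7) = 116
V_3→V_4: (-10)(23) − (19)(-2) = -192
V_4→V_5: (19)(16) − (-7)(23) = 465
V_5→V_1: (-7)(17) − (-10)(16) = 41
Σ = 751
Area = |Σ|/2 = 375.5.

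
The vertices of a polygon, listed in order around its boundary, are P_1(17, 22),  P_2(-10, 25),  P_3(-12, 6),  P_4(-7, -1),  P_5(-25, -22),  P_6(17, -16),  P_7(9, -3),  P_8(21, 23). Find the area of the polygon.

Apply the shoelace formula: 2A = Σ (x_i·y_{i+1} − x_{i+1}·y_i), indices taken mod 8.
P_1→P_2: (17)(25) − (-10)(22) = 645
P_2→P_3: (-10)(6) − (-12)(25) = 240
P_3→P_4: (-12)(-1) − (-7)(6) = 54
P_4→P_5: (-7)(-22) − (-25)(-1) = 129
P_5→P_6: (-25)(-16) − (17)(-22) = 774
P_6→P_7: (17)(-3) − (9)(-16) = 93
P_7→P_8: (9)(23) − (21)(-3) = 270
P_8→P_1: (21)(22) − (17)(23) = 71
Σ = 2276
Area = |Σ|/2 = 1138.

1138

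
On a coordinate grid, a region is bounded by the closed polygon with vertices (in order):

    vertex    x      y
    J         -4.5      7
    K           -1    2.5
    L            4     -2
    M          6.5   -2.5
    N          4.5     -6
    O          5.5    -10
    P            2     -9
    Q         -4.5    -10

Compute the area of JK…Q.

107.75

Σ = (-4.25) + (-8) + (3) + (-27.75) + (-12) + (-29.5) + (-60.5) + (-76.5) = -215.5
Area = |Σ|/2 = 107.75.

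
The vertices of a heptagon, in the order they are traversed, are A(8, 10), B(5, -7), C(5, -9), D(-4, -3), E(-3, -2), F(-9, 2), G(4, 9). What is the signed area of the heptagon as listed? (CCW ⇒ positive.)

-156.5

Apply the surveyor's formula: 2A = Σ (x_i·y_{i+1} − x_{i+1}·y_i), indices taken mod 7.
A→B: (8)(-7) − (5)(10) = -106
B→C: (5)(-9) − (5)(-7) = -10
C→D: (5)(-3) − (-4)(-9) = -51
D→E: (-4)(-2) − (-3)(-3) = -1
E→F: (-3)(2) − (-9)(-2) = -24
F→G: (-9)(9) − (4)(2) = -89
G→A: (4)(10) − (8)(9) = -32
Σ = -313
Signed area = Σ/2 = -156.5 (negative ⇒ clockwise traversal).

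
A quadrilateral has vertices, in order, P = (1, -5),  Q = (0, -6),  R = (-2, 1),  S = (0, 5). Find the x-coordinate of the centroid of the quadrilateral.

-1/3

Apply the shoelace formula. First the cross-terms c_i = x_i·y_{i+1} − x_{i+1}·y_i:
  -6, -12, -10, -5  ⇒  2A = -33, A = -16.5.
Then Σ (x_i + x_{i+1})·c_i = 33, so x̄ = 33 / (6·(-16.5)) = -1/3.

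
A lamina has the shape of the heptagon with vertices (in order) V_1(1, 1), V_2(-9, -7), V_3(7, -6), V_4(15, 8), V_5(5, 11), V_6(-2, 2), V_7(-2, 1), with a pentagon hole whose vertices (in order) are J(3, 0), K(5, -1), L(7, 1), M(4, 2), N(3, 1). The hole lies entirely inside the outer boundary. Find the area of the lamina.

196.5

Outer boundary:
Cross-terms: 2, 103, 146, 125, 32, 2, -3  ⇒  Σ = 407
Area = |Σ|/2 = 203.5.
Hole:
Σ = (-3) + (12) + (10) + (-2) + (-3) = 14
Area = |Σ|/2 = 7.
Net area = 203.5 − 7 = 196.5.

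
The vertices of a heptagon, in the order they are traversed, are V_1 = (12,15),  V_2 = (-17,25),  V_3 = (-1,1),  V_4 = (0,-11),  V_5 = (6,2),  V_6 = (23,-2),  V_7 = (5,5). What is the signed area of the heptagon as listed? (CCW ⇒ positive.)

Apply the shoelace formula: 2A = Σ (x_i·y_{i+1} − x_{i+1}·y_i), indices taken mod 7.
Σ = (555) + (8) + (11) + (66) + (-58) + (125) + (15) = 722
Signed area = Σ/2 = 361 (positive ⇒ counter-clockwise traversal).

361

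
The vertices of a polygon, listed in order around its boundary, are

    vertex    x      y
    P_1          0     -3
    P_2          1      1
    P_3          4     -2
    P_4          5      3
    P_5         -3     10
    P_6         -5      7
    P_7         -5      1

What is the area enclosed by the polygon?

76

Σ = (3) + (-6) + (22) + (59) + (29) + (30) + (15) = 152
Area = |Σ|/2 = 76.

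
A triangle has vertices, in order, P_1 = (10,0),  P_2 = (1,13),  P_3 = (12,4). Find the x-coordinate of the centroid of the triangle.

Apply the shoelace formula. First the cross-terms c_i = x_i·y_{i+1} − x_{i+1}·y_i:
  130, -152, -40  ⇒  2A = -62, A = -31.
Then Σ (x_i + x_{i+1})·c_i = -1426, so x̄ = -1426 / (6·(-31)) = 23/3.

23/3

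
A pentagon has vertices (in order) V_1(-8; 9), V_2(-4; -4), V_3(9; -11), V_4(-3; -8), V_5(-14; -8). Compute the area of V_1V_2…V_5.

117.5

Apply the shoelace formula: 2A = Σ (x_i·y_{i+1} − x_{i+1}·y_i), indices taken mod 5.
Σ = (68) + (80) + (-105) + (-88) + (-190) = -235
Area = |Σ|/2 = 117.5.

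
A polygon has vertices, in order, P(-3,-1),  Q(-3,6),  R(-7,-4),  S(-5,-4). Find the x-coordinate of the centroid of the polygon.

Apply Gauss's area formula. First the cross-terms c_i = x_i·y_{i+1} − x_{i+1}·y_i:
  -21, 54, 8, -7  ⇒  2A = 34, A = 17.
Then Σ (x_i + x_{i+1})·c_i = -454, so x̄ = -454 / (6·17) = -227/51.

-227/51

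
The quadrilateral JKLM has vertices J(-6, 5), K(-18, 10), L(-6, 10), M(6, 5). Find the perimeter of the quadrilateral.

|JK| = √((-12)² + (5)²) = √169 = 13
|KL| = √((12)² + (0)²) = √144 = 12
|LM| = √((12)² + (-5)²) = √169 = 13
|MJ| = √((-12)² + (0)²) = √144 = 12
Perimeter = 13 + 12 + 13 + 12 = 50.

50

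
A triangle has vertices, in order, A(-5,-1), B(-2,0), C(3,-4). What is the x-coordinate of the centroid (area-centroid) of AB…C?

Apply the shoelace formula. First the cross-terms c_i = x_i·y_{i+1} − x_{i+1}·y_i:
  -2, 8, -23  ⇒  2A = -17, A = -8.5.
Then Σ (x_i + x_{i+1})·c_i = 68, so x̄ = 68 / (6·(-8.5)) = -4/3.

-4/3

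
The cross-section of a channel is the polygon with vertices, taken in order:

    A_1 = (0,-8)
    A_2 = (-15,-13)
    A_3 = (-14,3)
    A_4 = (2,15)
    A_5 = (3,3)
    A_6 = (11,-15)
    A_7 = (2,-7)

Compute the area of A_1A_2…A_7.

Apply the shoelace formula: 2A = Σ (x_i·y_{i+1} − x_{i+1}·y_i), indices taken mod 7.
Σ = (-120) + (-227) + (-216) + (-39) + (-78) + (-47) + (-16) = -743
Area = |Σ|/2 = 371.5.

371.5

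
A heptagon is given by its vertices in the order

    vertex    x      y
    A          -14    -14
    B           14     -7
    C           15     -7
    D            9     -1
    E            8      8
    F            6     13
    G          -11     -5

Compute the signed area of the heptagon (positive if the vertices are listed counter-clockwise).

341

Apply the shoelace formula: 2A = Σ (x_i·y_{i+1} − x_{i+1}·y_i), indices taken mod 7.
Σ = (294) + (7) + (48) + (80) + (56) + (113) + (84) = 682
Signed area = Σ/2 = 341 (positive ⇒ counter-clockwise traversal).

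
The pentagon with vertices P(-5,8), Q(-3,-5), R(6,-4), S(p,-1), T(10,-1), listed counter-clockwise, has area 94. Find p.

6

The doubled signed area Σ (x_i y_{i+1} − x_{i+1} y_i) is linear in p.
With p=0 it equals 170; the coefficient of p is 3 (from the two edges through S).
So 3·p + 170 = 2·94 = 188 ⇒ p = 6.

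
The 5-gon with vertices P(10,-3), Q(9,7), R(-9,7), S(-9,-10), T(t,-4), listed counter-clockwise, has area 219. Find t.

-2

Write out the shoelace sum; only the two edges meeting at T involve t:
2·Area = [((-9)·(-4) − t·(-10)) + (t·(-3) − 10·(-4))] + 376
       = 7·t + 452 = 438
⇒ t = -2.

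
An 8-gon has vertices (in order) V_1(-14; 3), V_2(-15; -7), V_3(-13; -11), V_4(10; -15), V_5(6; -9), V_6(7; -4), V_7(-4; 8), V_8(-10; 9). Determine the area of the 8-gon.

V_1→V_2: (-14)(-7) − (-15)(3) = 143
V_2→V_3: (-15)(-11) − (-13)(-7) = 74
V_3→V_4: (-13)(-15) − (10)(-11) = 305
V_4→V_5: (10)(-9) − (6)(-15) = 0
V_5→V_6: (6)(-4) − (7)(-9) = 39
V_6→V_7: (7)(8) − (-4)(-4) = 40
V_7→V_8: (-4)(9) − (-10)(8) = 44
V_8→V_1: (-10)(3) − (-14)(9) = 96
Σ = 741
Area = |Σ|/2 = 370.5.

370.5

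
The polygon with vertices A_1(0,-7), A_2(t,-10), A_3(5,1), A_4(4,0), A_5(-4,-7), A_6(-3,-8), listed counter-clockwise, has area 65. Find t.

The doubled signed area Σ (x_i y_{i+1} − x_{i+1} y_i) is linear in t.
With t=0 it equals 50; the coefficient of t is 8 (from the two edges through A_2).
So 8·t + 50 = 2·65 = 130 ⇒ t = 10.

10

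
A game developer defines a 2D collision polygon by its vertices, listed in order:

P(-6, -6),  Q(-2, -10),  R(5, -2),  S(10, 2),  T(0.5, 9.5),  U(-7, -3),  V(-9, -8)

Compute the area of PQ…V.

Apply the shoelace (surveyor's) formula: 2A = Σ (x_i·y_{i+1} − x_{i+1}·y_i), indices taken mod 7.
Σ = (48) + (54) + (30) + (94) + (65) + (29) + (6) = 326
Area = |Σ|/2 = 163.

163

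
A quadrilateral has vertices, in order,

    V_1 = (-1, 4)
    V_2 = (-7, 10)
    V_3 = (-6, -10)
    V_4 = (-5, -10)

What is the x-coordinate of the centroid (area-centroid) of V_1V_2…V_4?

Apply the shoelace (surveyor's) formula. First the cross-terms c_i = x_i·y_{i+1} − x_{i+1}·y_i:
  18, 130, 10, -30  ⇒  2A = 128, A = 64.
Then Σ (x_i + x_{i+1})·c_i = -1764, so x̄ = -1764 / (6·64) = -4.59375.

-4.59375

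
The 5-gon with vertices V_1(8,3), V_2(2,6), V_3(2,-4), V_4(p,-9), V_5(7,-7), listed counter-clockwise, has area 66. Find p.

Write out the shoelace sum; only the two edges meeting at V_4 involve p:
2·Area = [(2·(-9) − p·(-4)) + (p·(-7) − 7·(-9))] + 99
       = -3·p + 144 = 132
⇒ p = 4.

4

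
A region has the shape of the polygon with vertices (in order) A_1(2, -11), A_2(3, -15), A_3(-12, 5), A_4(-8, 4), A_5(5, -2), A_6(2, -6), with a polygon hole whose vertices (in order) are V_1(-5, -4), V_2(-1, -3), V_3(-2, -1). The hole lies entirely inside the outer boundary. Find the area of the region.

Outer boundary:
Apply Gauss's area formula: 2A = Σ (x_i·y_{i+1} − x_{i+1}·y_i), indices taken mod 6.
A_1→A_2: (2)(-15) − (3)(-11) = 3
A_2→A_3: (3)(5) − (-12)(-15) = -165
A_3→A_4: (-12)(4) − (-8)(5) = -8
A_4→A_5: (-8)(-2) − (5)(4) = -4
A_5→A_6: (5)(-6) − (2)(-2) = -26
A_6→A_1: (2)(-11) − (2)(-6) = -10
Σ = -210
Area = |Σ|/2 = 105.
Hole:
Apply the surveyor's formula: 2A = Σ (x_i·y_{i+1} − x_{i+1}·y_i), indices taken mod 3.
V_1→V_2: (-5)(-3) − (-1)(-4) = 11
V_2→V_3: (-1)(-1) − (-2)(-3) = -5
V_3→V_1: (-2)(-4) − (-5)(-1) = 3
Σ = 9
Area = |Σ|/2 = 4.5.
Net area = 105 − 4.5 = 100.5.

100.5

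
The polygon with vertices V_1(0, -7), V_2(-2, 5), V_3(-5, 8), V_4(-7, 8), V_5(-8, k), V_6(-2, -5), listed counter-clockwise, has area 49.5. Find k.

6

The doubled signed area Σ (x_i y_{i+1} − x_{i+1} y_i) is linear in k.
With k=0 it equals 129; the coefficient of k is -5 (from the two edges through V_5).
So -5·k + 129 = 2·49.5 = 99 ⇒ k = 6.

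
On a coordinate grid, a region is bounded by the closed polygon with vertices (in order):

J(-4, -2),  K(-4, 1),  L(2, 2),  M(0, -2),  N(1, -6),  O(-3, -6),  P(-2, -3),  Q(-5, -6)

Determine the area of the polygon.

Σ = (-12) + (-10) + (-4) + (2) + (-24) + (-3) + (-3) + (-14) = -68
Area = |Σ|/2 = 34.

34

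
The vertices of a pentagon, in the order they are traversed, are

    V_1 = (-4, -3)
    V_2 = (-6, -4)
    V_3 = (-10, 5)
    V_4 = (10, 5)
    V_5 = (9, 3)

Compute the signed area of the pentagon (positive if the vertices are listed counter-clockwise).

-101

Apply the shoelace formula: 2A = Σ (x_i·y_{i+1} − x_{i+1}·y_i), indices taken mod 5.
Cross-terms: -2, -70, -100, -15, -15  ⇒  Σ = -202
Signed area = Σ/2 = -101 (negative ⇒ clockwise traversal).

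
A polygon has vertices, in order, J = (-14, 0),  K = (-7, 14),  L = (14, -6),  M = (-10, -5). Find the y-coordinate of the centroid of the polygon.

366/275

Apply the shoelace formula. First the cross-terms c_i = x_i·y_{i+1} − x_{i+1}·y_i:
  -196, -154, -130, -70  ⇒  2A = -550, A = -275.
Then Σ (y_i + y_{i+1})·c_i = -2196, so ȳ = -2196 / (6·(-275)) = 366/275.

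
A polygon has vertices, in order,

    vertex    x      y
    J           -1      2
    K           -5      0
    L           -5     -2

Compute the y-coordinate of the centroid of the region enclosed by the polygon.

Apply the shoelace formula. First the cross-terms c_i = x_i·y_{i+1} − x_{i+1}·y_i:
  10, 10, -12  ⇒  2A = 8, A = 4.
Then Σ (y_i + y_{i+1})·c_i = 0, so ȳ = 0 / (6·4) = 0.

0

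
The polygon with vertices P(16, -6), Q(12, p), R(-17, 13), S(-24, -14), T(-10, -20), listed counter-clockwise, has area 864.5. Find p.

The doubled signed area Σ (x_i y_{i+1} − x_{i+1} y_i) is linear in p.
With p=0 it equals 1498; the coefficient of p is 33 (from the two edges through Q).
So 33·p + 1498 = 2·864.5 = 1729 ⇒ p = 7.

7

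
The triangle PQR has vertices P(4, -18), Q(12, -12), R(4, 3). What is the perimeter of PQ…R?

|PQ| = √((8)² + (6)²) = √100 = 10
|QR| = √((-8)² + (15)²) = √289 = 17
|RP| = √((0)² + (-21)²) = √441 = 21
Perimeter = 10 + 17 + 21 = 48.

48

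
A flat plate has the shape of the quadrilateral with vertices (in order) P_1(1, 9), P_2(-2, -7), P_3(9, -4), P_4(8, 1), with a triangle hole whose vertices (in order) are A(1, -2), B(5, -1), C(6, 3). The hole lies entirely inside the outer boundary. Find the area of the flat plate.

89.5

Outer boundary:
Σ = (11) + (71) + (41) + (71) = 194
Area = |Σ|/2 = 97.
Hole:
Apply Gauss's area formula: 2A = Σ (x_i·y_{i+1} − x_{i+1}·y_i), indices taken mod 3.
Σ = (9) + (21) + (-15) = 15
Area = |Σ|/2 = 7.5.
Net area = 97 − 7.5 = 89.5.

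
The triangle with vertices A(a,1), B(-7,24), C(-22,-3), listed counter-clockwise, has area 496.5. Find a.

Write out the shoelace sum; only the two edges meeting at A involve a:
2·Area = [((-22)·1 − a·(-3)) + (a·24 − (-7)·1)] + 549
       = 27·a + 534 = 993
⇒ a = 17.

17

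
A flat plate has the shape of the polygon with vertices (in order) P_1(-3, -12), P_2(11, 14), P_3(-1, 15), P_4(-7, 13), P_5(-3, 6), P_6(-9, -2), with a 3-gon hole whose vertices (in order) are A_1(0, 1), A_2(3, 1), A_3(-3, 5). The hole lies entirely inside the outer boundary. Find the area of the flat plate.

Outer boundary:
Apply the surveyor's formula: 2A = Σ (x_i·y_{i+1} − x_{i+1}·y_i), indices taken mod 6.
P_1→P_2: (-3)(14) − (11)(-12) = 90
P_2→P_3: (11)(15) − (-1)(14) = 179
P_3→P_4: (-1)(13) − (-7)(15) = 92
P_4→P_5: (-7)(6) − (-3)(13) = -3
P_5→P_6: (-3)(-2) − (-9)(6) = 60
P_6→P_1: (-9)(-12) − (-3)(-2) = 102
Σ = 520
Area = |Σ|/2 = 260.
Hole:
Apply Gauss's area formula: 2A = Σ (x_i·y_{i+1} − x_{i+1}·y_i), indices taken mod 3.
Σ = (-3) + (18) + (-3) = 12
Area = |Σ|/2 = 6.
Net area = 260 − 6 = 254.

254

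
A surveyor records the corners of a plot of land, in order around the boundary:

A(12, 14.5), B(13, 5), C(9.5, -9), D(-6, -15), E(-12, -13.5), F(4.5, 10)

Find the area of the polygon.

351.25

Apply the shoelace formula: 2A = Σ (x_i·y_{i+1} − x_{i+1}·y_i), indices taken mod 6.
Cross-terms: -128.5, -164.5, -196.5, -99, -59.25, -54.75  ⇒  Σ = -702.5
Area = |Σ|/2 = 351.25.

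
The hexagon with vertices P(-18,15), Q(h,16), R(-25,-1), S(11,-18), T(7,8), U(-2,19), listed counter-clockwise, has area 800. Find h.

Write out the shoelace sum; only the two edges meeting at Q involve h:
2·Area = [((-18)·16 − h·15) + (h·(-1) − (-25)·16)] + 1136
       = -16·h + 1248 = 1600
⇒ h = -22.

-22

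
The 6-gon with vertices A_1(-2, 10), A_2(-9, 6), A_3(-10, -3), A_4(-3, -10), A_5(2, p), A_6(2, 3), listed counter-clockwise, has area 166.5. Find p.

-5

Write out the shoelace sum; only the two edges meeting at A_5 involve p:
2·Area = [((-3)·p − 2·(-10)) + (2·3 − 2·p)] + 282
       = -5·p + 308 = 333
⇒ p = -5.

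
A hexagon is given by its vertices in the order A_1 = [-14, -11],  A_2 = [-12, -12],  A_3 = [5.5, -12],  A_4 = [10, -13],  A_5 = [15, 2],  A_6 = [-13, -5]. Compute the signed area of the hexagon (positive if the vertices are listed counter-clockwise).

Cross-terms: 36, 210, 48.5, 215, -49, 73  ⇒  Σ = 533.5
Signed area = Σ/2 = 266.75 (positive ⇒ counter-clockwise traversal).

266.75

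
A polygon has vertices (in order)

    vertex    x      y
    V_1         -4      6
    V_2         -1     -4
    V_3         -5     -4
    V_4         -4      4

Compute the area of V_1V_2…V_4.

Cross-terms: 22, -16, -36, -8  ⇒  Σ = -38
Area = |Σ|/2 = 19.

19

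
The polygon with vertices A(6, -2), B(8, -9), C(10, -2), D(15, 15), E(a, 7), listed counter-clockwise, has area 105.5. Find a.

4

Write out the shoelace sum; only the two edges meeting at E involve a:
2·Area = [(15·7 − a·15) + (a·(-2) − 6·7)] + 216
       = -17·a + 279 = 211
⇒ a = 4.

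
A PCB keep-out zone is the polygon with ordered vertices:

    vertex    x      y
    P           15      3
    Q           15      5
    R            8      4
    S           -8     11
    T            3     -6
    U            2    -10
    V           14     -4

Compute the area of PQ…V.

200.5

Apply the shoelace formula: 2A = Σ (x_i·y_{i+1} − x_{i+1}·y_i), indices taken mod 7.
Cross-terms: 30, 20, 120, 15, -18, 132, 102  ⇒  Σ = 401
Area = |Σ|/2 = 200.5.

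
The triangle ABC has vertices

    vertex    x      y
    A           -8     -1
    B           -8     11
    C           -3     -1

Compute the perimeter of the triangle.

30

|AB| = √((0)² + (12)²) = √144 = 12
|BC| = √((5)² + (-12)²) = √169 = 13
|CA| = √((-5)² + (0)²) = √25 = 5
Perimeter = 12 + 13 + 5 = 30.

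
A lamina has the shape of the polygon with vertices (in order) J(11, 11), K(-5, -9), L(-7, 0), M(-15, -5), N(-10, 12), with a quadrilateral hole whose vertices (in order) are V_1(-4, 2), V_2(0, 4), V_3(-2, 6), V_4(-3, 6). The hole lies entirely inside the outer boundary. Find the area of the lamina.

Outer boundary:
Apply Gauss's area formula: 2A = Σ (x_i·y_{i+1} − x_{i+1}·y_i), indices taken mod 5.
Σ = (-44) + (-63) + (35) + (-230) + (-242) = -544
Area = |Σ|/2 = 272.
Hole:
V_1→V_2: (-4)(4) − (0)(2) = -16
V_2→V_3: (0)(6) − (-2)(4) = 8
V_3→V_4: (-2)(6) − (-3)(6) = 6
V_4→V_1: (-3)(2) − (-4)(6) = 18
Σ = 16
Area = |Σ|/2 = 8.
Net area = 272 − 8 = 264.

264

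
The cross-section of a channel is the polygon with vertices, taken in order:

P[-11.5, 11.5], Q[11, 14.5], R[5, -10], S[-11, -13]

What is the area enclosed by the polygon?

Σ = (-293.25) + (-182.5) + (-175) + (-276) = -926.75
Area = |Σ|/2 = 463.375.

463.375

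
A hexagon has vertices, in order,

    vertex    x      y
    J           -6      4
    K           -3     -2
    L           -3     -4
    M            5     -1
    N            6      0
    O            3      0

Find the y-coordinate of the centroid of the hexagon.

-61/213

Apply the shoelace formula. First the cross-terms c_i = x_i·y_{i+1} − x_{i+1}·y_i:
  24, 6, 23, 6, 0, 12  ⇒  2A = 71, A = 35.5.
Then Σ (y_i + y_{i+1})·c_i = -61, so ȳ = -61 / (6·35.5) = -61/213.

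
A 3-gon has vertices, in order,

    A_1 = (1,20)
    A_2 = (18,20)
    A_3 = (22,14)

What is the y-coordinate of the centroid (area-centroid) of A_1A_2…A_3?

18

Apply the shoelace (surveyor's) formula. First the cross-terms c_i = x_i·y_{i+1} − x_{i+1}·y_i:
  -340, -188, 426  ⇒  2A = -102, A = -51.
Then Σ (y_i + y_{i+1})·c_i = -5508, so ȳ = -5508 / (6·(-51)) = 18.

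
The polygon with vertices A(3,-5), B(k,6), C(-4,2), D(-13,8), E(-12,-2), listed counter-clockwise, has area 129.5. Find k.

5

Write out the shoelace sum; only the two edges meeting at B involve k:
2·Area = [(3·6 − k·(-5)) + (k·2 − (-4)·6)] + 182
       = 7·k + 224 = 259
⇒ k = 5.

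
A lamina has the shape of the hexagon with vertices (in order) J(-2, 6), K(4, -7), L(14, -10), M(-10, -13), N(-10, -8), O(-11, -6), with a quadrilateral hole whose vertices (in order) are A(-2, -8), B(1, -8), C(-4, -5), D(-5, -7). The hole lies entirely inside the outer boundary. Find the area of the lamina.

Outer boundary:
Cross-terms: -10, 58, -282, -50, -28, -78  ⇒  Σ = -390
Area = |Σ|/2 = 195.
Hole:
Cross-terms: 24, -37, 3, 26  ⇒  Σ = 16
Area = |Σ|/2 = 8.
Net area = 195 − 8 = 187.

187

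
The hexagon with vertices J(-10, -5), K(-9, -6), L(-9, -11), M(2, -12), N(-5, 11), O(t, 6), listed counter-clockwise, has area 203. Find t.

The doubled signed area Σ (x_i y_{i+1} − x_{i+1} y_i) is linear in t.
With t=0 it equals 182; the coefficient of t is -16 (from the two edges through O).
So -16·t + 182 = 2·203 = 406 ⇒ t = -14.

-14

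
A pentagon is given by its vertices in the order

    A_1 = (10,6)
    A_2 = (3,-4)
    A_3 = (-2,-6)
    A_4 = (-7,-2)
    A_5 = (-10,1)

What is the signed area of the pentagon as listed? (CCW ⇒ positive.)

-109.5

Σ = (-58) + (-26) + (-38) + (-27) + (-70) = -219
Signed area = Σ/2 = -109.5 (negative ⇒ clockwise traversal).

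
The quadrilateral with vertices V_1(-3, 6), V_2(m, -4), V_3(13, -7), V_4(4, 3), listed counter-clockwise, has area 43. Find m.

Write out the shoelace sum; only the two edges meeting at V_2 involve m:
2·Area = [((-3)·(-4) − m·6) + (m·(-7) − 13·(-4))] + 100
       = -13·m + 164 = 86
⇒ m = 6.

6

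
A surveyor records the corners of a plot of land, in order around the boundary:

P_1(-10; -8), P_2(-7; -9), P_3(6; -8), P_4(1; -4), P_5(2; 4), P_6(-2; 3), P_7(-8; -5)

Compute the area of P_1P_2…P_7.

101

Apply the surveyor's formula: 2A = Σ (x_i·y_{i+1} − x_{i+1}·y_i), indices taken mod 7.
P_1→P_2: (-10)(-9) − (-7)(-8) = 34
P_2→P_3: (-7)(-8) − (6)(-9) = 110
P_3→P_4: (6)(-4) − (1)(-8) = -16
P_4→P_5: (1)(4) − (2)(-4) = 12
P_5→P_6: (2)(3) − (-2)(4) = 14
P_6→P_7: (-2)(-5) − (-8)(3) = 34
P_7→P_1: (-8)(-8) − (-10)(-5) = 14
Σ = 202
Area = |Σ|/2 = 101.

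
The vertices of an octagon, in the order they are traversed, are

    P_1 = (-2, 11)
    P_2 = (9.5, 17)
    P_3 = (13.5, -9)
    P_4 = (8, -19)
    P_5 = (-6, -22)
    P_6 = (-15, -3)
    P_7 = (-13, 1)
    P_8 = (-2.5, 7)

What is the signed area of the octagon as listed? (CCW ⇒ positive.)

-698

Cross-terms: -138.5, -315, -184.5, -290, -312, -54, -88.5, -13.5  ⇒  Σ = -1396
Signed area = Σ/2 = -698 (negative ⇒ clockwise traversal).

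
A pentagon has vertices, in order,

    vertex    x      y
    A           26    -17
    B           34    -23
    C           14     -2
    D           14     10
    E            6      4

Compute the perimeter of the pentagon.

90

|AB| = √((8)² + (-6)²) = √100 = 10
|BC| = √((-20)² + (21)²) = √841 = 29
|CD| = √((0)² + (12)²) = √144 = 12
|DE| = √((-8)² + (-6)²) = √100 = 10
|EA| = √((20)² + (-21)²) = √841 = 29
Perimeter = 10 + 29 + 12 + 10 + 29 = 90.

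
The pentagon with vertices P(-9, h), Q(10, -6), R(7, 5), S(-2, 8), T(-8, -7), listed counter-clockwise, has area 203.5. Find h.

The doubled signed area Σ (x_i y_{i+1} − x_{i+1} y_i) is linear in h.
With h=0 it equals 227; the coefficient of h is -18 (from the two edges through P).
So -18·h + 227 = 2·203.5 = 407 ⇒ h = -10.

-10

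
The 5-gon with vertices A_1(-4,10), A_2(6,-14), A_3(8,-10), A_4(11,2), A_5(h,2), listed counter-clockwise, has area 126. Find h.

The doubled signed area Σ (x_i y_{i+1} − x_{i+1} y_i) is linear in h.
With h=0 it equals 204; the coefficient of h is 8 (from the two edges through A_5).
So 8·h + 204 = 2·126 = 252 ⇒ h = 6.

6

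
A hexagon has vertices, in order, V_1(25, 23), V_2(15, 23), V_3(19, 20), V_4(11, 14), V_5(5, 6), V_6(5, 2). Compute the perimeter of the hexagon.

|V_1V_2| = √((-10)² + (0)²) = √100 = 10
|V_2V_3| = √((4)² + (-3)²) = √25 = 5
|V_3V_4| = √((-8)² + (-6)²) = √100 = 10
|V_4V_5| = √((-6)² + (-8)²) = √100 = 10
|V_5V_6| = √((0)² + (-4)²) = √16 = 4
|V_6V_1| = √((20)² + (21)²) = √841 = 29
Perimeter = 10 + 5 + 10 + 10 + 4 + 29 = 68.

68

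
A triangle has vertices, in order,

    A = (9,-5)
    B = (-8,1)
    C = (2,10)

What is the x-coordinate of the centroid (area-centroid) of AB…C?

Apply the shoelace formula. First the cross-terms c_i = x_i·y_{i+1} − x_{i+1}·y_i:
  -31, -82, -100  ⇒  2A = -213, A = -106.5.
Then Σ (x_i + x_{i+1})·c_i = -639, so x̄ = -639 / (6·(-106.5)) = 1.

1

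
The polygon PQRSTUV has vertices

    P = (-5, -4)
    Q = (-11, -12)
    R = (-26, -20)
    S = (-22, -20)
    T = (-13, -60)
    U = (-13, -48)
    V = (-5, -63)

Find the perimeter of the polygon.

|PQ| = √((-6)² + (-8)²) = √100 = 10
|QR| = √((-15)² + (-8)²) = √289 = 17
|RS| = √((4)² + (0)²) = √16 = 4
|ST| = √((9)² + (-40)²) = √1681 = 41
|TU| = √((0)² + (12)²) = √144 = 12
|UV| = √((8)² + (-15)²) = √289 = 17
|VP| = √((0)² + (59)²) = √3481 = 59
Perimeter = 10 + 17 + 4 + 41 + 12 + 17 + 59 = 160.

160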